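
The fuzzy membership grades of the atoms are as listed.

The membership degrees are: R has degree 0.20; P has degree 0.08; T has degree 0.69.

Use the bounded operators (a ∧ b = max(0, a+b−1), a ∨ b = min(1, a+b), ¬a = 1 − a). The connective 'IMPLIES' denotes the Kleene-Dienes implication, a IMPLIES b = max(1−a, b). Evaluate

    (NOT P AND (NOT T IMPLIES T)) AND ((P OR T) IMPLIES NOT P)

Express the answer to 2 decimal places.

0.53

NOT P = 1 − 0.08 = 0.92
NOT T = 1 − 0.69 = 0.31
NOT T IMPLIES T  [Kleene-Dienes: max(1−a, b)] with a=0.31, b=0.69 → 0.69
NOT P AND (NOT T IMPLIES T) = max(0, a+b−1) on (0.92, 0.69) = 0.61
P OR T = min(1, a+b) on (0.08, 0.69) = 0.77
NOT P = 1 − 0.08 = 0.92
(P OR T) IMPLIES NOT P  [Kleene-Dienes: max(1−a, b)] with a=0.77, b=0.92 → 0.92
(NOT P AND (NOT T IMPLIES T)) AND ((P OR T) IMPLIES NOT P) = max(0, a+b−1) on (0.61, 0.92) = 0.53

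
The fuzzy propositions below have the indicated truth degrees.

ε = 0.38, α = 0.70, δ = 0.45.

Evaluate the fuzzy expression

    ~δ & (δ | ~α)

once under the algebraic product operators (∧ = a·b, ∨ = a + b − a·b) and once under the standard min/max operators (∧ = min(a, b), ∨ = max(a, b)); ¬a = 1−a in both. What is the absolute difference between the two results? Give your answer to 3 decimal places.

0.112

Under algebraic product:
  ~δ = 1 − 0.4500 = 0.5500
  ~α = 1 − 0.7000 = 0.3000
  δ | ~α = a + b − a·b on (0.4500, 0.3000) = 0.6150
  ~δ & (δ | ~α) = a·b on (0.5500, 0.6150) = 0.3382
  → value = 0.3382
Under standard min/max:
  ~δ = 1 − 0.45 = 0.55
  ~α = 1 − 0.70 = 0.30
  δ | ~α = max(a, b) on (0.45, 0.30) = 0.45
  ~δ & (δ | ~α) = min(a, b) on (0.55, 0.45) = 0.45
  → value = 0.4500
|0.3382 − 0.4500| = 0.112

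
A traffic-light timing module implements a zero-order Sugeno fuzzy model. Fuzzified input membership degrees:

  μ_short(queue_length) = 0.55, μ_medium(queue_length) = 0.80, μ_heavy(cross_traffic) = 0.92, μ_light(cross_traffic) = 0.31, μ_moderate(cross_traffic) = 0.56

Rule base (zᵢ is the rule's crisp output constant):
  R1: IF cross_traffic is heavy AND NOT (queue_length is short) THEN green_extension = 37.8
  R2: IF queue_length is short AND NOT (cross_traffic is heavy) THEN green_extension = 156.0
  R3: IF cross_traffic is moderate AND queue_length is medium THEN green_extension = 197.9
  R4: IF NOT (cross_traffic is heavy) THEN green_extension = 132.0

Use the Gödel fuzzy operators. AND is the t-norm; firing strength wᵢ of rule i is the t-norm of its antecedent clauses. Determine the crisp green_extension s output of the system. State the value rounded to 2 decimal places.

128.95

R1 (z=37.8): heavy=0.92, ¬short=1−0.55=0.45; AND[min(a, b)] → w = 0.45
R2 (z=156.0): short=0.55, ¬heavy=1−0.92=0.08; AND[min(a, b)] → w = 0.08
R3 (z=197.9): moderate=0.56, medium=0.80; AND[min(a, b)] → w = 0.56
R4 (z=132.0): ¬heavy=1−0.92=0.08 → w = 0.08
Weighted average = (0.45·37.8 + 0.08·156.0 + 0.56·197.9 + 0.08·132.0) / (0.45 + 0.08 + 0.56 + 0.08)
  = 150.8740 / 1.1700 = 128.95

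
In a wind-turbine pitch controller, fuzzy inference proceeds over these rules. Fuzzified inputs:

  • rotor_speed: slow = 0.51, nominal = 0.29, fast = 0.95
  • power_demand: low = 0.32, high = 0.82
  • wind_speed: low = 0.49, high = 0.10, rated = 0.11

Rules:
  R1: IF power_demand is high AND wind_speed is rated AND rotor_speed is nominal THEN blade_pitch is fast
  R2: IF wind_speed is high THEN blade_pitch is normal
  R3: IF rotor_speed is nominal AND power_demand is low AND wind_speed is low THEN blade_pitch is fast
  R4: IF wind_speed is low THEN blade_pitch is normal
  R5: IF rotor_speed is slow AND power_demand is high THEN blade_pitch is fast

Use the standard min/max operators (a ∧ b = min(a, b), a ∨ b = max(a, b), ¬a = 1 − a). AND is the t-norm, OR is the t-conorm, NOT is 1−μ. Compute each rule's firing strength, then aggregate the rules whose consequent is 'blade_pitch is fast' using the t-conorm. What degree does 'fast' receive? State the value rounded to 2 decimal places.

R1: high=0.82, rated=0.11, nominal=0.29; AND[min(a, b)] → w = 0.11
R2: high=0.10 → w = 0.10
R3: nominal=0.29, low=0.32, low=0.49; AND[min(a, b)] → w = 0.29
R4: low=0.49 → w = 0.49
R5: slow=0.51, high=0.82; AND[min(a, b)] → w = 0.51
Rules with consequent 'fast': {R1, R3, R5} → strengths 0.11, 0.29, 0.51
Aggregate via t-conorm [max(a, b)]: 0.51

0.51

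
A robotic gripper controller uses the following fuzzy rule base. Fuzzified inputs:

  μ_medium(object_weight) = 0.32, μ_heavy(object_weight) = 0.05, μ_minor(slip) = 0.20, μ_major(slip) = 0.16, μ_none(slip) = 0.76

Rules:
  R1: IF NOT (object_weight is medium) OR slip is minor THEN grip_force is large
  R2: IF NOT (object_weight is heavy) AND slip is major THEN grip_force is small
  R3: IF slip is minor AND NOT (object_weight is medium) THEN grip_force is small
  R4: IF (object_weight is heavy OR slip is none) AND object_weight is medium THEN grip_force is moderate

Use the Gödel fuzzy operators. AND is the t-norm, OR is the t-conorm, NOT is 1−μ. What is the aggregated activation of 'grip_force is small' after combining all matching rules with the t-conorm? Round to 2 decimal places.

0.20

R1: ¬medium=1−0.32=0.68, minor=0.20; OR[max(a, b)] → w = 0.68
R2: ¬heavy=1−0.05=0.95, major=0.16; AND[min(a, b)] → w = 0.16
R3: minor=0.20, ¬medium=1−0.32=0.68; AND[min(a, b)] → w = 0.20
R4: (heavy=0.05 OR none=0.76) = 0.76; AND[min(a, b)] with medium=0.32 → w = 0.32
Rules with consequent 'small': {R2, R3} → strengths 0.16, 0.20
Aggregate via t-conorm [max(a, b)]: 0.20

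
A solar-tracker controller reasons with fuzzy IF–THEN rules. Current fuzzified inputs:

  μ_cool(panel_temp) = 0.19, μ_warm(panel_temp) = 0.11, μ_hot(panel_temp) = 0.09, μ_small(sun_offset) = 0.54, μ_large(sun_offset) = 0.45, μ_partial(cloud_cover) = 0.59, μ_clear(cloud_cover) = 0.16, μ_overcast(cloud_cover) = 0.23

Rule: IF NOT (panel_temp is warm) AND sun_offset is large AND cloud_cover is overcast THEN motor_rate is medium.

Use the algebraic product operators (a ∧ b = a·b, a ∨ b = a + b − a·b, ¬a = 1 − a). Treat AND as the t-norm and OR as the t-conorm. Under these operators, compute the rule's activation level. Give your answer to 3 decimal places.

0.092

firing strength: ¬warm=1−0.11=0.89, large=0.45, overcast=0.23; AND[a·b] → w = 0.0921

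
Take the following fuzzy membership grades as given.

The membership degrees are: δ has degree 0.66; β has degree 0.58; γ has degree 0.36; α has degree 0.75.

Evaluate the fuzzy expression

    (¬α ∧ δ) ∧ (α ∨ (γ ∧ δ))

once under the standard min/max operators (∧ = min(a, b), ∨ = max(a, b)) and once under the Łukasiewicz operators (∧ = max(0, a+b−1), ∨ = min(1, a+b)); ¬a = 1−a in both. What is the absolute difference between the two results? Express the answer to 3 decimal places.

0.250

Under standard min/max:
  ¬α = 1 − 0.75 = 0.25
  ¬α ∧ δ = min(a, b) on (0.25, 0.66) = 0.25
  γ ∧ δ = min(a, b) on (0.36, 0.66) = 0.36
  α ∨ (γ ∧ δ) = max(a, b) on (0.75, 0.36) = 0.75
  (¬α ∧ δ) ∧ (α ∨ (γ ∧ δ)) = min(a, b) on (0.25, 0.75) = 0.25
  → value = 0.2500
Under Łukasiewicz:
  ¬α = 1 − 0.75 = 0.25
  ¬α ∧ δ = max(0, a+b−1) on (0.25, 0.66) = 0.00
  γ ∧ δ = max(0, a+b−1) on (0.36, 0.66) = 0.02
  α ∨ (γ ∧ δ) = min(1, a+b) on (0.75, 0.02) = 0.77
  (¬α ∧ δ) ∧ (α ∨ (γ ∧ δ)) = max(0, a+b−1) on (0.00, 0.77) = 0.00
  → value = 0.0000
|0.2500 − 0.0000| = 0.250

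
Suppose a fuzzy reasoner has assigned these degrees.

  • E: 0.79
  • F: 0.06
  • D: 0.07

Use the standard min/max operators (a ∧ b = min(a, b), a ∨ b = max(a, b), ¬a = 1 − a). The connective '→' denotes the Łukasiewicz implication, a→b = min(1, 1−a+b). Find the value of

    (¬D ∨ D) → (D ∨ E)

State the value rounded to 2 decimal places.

¬D = 1 − 0.07 = 0.93
¬D ∨ D = max(a, b) on (0.93, 0.07) = 0.93
D ∨ E = max(a, b) on (0.07, 0.79) = 0.79
(¬D ∨ D) → (D ∨ E)  [Łukasiewicz: min(1, 1−a+b)] with a=0.93, b=0.79 → 0.86

0.86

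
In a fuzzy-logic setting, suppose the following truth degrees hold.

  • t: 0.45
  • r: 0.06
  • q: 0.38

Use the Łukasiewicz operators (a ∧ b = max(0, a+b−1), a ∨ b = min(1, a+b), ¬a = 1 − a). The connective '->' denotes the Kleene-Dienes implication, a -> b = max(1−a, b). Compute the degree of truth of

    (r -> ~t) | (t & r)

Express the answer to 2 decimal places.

0.94

~t = 1 − 0.45 = 0.55
r -> ~t  [Kleene-Dienes: max(1−a, b)] with a=0.06, b=0.55 → 0.94
t & r = max(0, a+b−1) on (0.45, 0.06) = 0.00
(r -> ~t) | (t & r) = min(1, a+b) on (0.94, 0.00) = 0.94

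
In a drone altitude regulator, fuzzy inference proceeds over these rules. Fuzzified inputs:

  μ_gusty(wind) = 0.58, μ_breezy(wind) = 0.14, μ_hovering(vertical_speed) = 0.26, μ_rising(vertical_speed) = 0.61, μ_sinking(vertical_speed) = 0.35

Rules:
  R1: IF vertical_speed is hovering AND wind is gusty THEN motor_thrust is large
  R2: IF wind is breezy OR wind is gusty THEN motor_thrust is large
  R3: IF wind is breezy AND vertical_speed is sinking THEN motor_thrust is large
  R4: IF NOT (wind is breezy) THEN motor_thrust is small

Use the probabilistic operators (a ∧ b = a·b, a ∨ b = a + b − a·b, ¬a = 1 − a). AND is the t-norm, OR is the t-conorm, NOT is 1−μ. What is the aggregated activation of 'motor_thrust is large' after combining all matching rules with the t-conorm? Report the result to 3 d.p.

0.708

R1: hovering=0.26, gusty=0.58; AND[a·b] → w = 0.1508
R2: breezy=0.14, gusty=0.58; OR[a + b − a·b] → w = 0.6388
R3: breezy=0.14, sinking=0.35; AND[a·b] → w = 0.0490
R4: ¬breezy=1−0.14=0.86 → w = 0.8600
Rules with consequent 'large': {R1, R2, R3} → strengths 0.1508, 0.6388, 0.0490
Aggregate via t-conorm [a + b − a·b]: 0.7083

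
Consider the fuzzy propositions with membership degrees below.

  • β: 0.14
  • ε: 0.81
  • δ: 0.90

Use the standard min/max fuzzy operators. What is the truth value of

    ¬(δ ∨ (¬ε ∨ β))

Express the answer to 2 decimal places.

¬ε = 1 − 0.81 = 0.19
¬ε ∨ β = max(a, b) on (0.19, 0.14) = 0.19
δ ∨ (¬ε ∨ β) = max(a, b) on (0.90, 0.19) = 0.90
¬(δ ∨ (¬ε ∨ β)) = 1 − 0.90 = 0.10

0.10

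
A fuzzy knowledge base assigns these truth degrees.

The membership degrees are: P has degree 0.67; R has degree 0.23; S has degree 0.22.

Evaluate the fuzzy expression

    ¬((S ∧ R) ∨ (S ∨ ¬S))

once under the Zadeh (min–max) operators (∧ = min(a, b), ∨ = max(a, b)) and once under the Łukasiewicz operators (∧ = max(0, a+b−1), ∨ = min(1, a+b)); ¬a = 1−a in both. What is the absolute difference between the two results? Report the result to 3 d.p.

0.220

Under Zadeh (min–max):
  S ∧ R = min(a, b) on (0.22, 0.23) = 0.22
  ¬S = 1 − 0.22 = 0.78
  S ∨ ¬S = max(a, b) on (0.22, 0.78) = 0.78
  (S ∧ R) ∨ (S ∨ ¬S) = max(a, b) on (0.22, 0.78) = 0.78
  ¬((S ∧ R) ∨ (S ∨ ¬S)) = 1 − 0.78 = 0.22
  → value = 0.2200
Under Łukasiewicz:
  S ∧ R = max(0, a+b−1) on (0.22, 0.23) = 0.00
  ¬S = 1 − 0.22 = 0.78
  S ∨ ¬S = min(1, a+b) on (0.22, 0.78) = 1.00
  (S ∧ R) ∨ (S ∨ ¬S) = min(1, a+b) on (0.00, 1.00) = 1.00
  ¬((S ∧ R) ∨ (S ∨ ¬S)) = 1 − 1.00 = 0.00
  → value = 0.0000
|0.2200 − 0.0000| = 0.220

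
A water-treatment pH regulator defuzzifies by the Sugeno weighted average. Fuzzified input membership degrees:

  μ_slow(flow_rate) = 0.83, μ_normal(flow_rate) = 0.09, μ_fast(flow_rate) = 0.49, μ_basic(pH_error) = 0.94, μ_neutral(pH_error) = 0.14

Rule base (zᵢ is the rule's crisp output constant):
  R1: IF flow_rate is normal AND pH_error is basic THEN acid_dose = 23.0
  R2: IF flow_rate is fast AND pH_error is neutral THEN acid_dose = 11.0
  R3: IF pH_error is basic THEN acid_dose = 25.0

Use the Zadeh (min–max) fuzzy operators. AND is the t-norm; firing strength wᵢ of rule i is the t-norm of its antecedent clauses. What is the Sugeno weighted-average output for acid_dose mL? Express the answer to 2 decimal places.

23.17

R1 (z=23.0): normal=0.09, basic=0.94; AND[min(a, b)] → w = 0.09
R2 (z=11.0): fast=0.49, neutral=0.14; AND[min(a, b)] → w = 0.14
R3 (z=25.0): basic=0.94 → w = 0.94
Weighted average = (0.09·23.0 + 0.14·11.0 + 0.94·25.0) / (0.09 + 0.14 + 0.94)
  = 27.1100 / 1.1700 = 23.17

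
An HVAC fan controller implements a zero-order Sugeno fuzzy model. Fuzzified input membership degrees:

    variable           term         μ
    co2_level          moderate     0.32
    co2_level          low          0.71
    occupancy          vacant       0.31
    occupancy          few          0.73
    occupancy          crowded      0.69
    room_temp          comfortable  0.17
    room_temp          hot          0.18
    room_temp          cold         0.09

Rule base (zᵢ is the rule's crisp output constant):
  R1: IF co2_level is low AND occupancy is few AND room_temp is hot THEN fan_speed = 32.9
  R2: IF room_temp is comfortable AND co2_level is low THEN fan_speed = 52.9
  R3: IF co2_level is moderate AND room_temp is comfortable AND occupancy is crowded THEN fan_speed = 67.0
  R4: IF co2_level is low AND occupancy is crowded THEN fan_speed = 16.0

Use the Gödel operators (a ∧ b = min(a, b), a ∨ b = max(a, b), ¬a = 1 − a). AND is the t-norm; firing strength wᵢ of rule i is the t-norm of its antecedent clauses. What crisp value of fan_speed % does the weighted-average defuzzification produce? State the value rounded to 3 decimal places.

30.864

R1 (z=32.9): low=0.71, few=0.73, hot=0.18; AND[min(a, b)] → w = 0.18
R2 (z=52.9): comfortable=0.17, low=0.71; AND[min(a, b)] → w = 0.17
R3 (z=67.0): moderate=0.32, comfortable=0.17, crowded=0.69; AND[min(a, b)] → w = 0.17
R4 (z=16.0): low=0.71, crowded=0.69; AND[min(a, b)] → w = 0.69
Weighted average = (0.18·32.9 + 0.17·52.9 + 0.17·67.0 + 0.69·16.0) / (0.18 + 0.17 + 0.17 + 0.69)
  = 37.3450 / 1.2100 = 30.864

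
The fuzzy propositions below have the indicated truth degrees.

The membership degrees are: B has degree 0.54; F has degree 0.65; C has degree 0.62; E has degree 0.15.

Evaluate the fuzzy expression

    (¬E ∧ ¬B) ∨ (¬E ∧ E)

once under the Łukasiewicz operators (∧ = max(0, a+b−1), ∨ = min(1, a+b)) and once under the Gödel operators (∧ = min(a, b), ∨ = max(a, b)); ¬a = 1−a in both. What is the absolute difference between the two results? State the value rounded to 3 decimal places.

0.150

Under Łukasiewicz:
  ¬E = 1 − 0.15 = 0.85
  ¬B = 1 − 0.54 = 0.46
  ¬E ∧ ¬B = max(0, a+b−1) on (0.85, 0.46) = 0.31
  ¬E = 1 − 0.15 = 0.85
  ¬E ∧ E = max(0, a+b−1) on (0.85, 0.15) = 0.00
  (¬E ∧ ¬B) ∨ (¬E ∧ E) = min(1, a+b) on (0.31, 0.00) = 0.31
  → value = 0.3100
Under Gödel:
  ¬E = 1 − 0.15 = 0.85
  ¬B = 1 − 0.54 = 0.46
  ¬E ∧ ¬B = min(a, b) on (0.85, 0.46) = 0.46
  ¬E = 1 − 0.15 = 0.85
  ¬E ∧ E = min(a, b) on (0.85, 0.15) = 0.15
  (¬E ∧ ¬B) ∨ (¬E ∧ E) = max(a, b) on (0.46, 0.15) = 0.46
  → value = 0.4600
|0.3100 − 0.4600| = 0.150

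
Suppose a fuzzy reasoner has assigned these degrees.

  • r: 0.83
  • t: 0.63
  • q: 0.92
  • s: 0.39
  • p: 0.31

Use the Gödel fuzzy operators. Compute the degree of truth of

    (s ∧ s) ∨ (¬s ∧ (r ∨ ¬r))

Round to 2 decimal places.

s ∧ s = min(a, b) on (0.39, 0.39) = 0.39
¬s = 1 − 0.39 = 0.61
¬r = 1 − 0.83 = 0.17
r ∨ ¬r = max(a, b) on (0.83, 0.17) = 0.83
¬s ∧ (r ∨ ¬r) = min(a, b) on (0.61, 0.83) = 0.61
(s ∧ s) ∨ (¬s ∧ (r ∨ ¬r)) = max(a, b) on (0.39, 0.61) = 0.61

0.61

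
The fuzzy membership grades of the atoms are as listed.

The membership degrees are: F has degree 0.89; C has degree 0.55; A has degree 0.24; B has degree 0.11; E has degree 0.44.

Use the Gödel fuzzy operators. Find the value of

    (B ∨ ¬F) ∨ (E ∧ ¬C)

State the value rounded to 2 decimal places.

¬F = 1 − 0.89 = 0.11
B ∨ ¬F = max(a, b) on (0.11, 0.11) = 0.11
¬C = 1 − 0.55 = 0.45
E ∧ ¬C = min(a, b) on (0.44, 0.45) = 0.44
(B ∨ ¬F) ∨ (E ∧ ¬C) = max(a, b) on (0.11, 0.44) = 0.44

0.44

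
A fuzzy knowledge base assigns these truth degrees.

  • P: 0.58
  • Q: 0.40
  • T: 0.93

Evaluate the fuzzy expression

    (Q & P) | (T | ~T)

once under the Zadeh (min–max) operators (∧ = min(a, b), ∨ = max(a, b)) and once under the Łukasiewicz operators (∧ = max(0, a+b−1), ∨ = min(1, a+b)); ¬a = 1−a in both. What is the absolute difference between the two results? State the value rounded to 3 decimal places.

0.070

Under Zadeh (min–max):
  Q & P = min(a, b) on (0.40, 0.58) = 0.40
  ~T = 1 − 0.93 = 0.07
  T | ~T = max(a, b) on (0.93, 0.07) = 0.93
  (Q & P) | (T | ~T) = max(a, b) on (0.40, 0.93) = 0.93
  → value = 0.9300
Under Łukasiewicz:
  Q & P = max(0, a+b−1) on (0.40, 0.58) = 0.00
  ~T = 1 − 0.93 = 0.07
  T | ~T = min(1, a+b) on (0.93, 0.07) = 1.00
  (Q & P) | (T | ~T) = min(1, a+b) on (0.00, 1.00) = 1.00
  → value = 1.0000
|0.9300 − 1.0000| = 0.070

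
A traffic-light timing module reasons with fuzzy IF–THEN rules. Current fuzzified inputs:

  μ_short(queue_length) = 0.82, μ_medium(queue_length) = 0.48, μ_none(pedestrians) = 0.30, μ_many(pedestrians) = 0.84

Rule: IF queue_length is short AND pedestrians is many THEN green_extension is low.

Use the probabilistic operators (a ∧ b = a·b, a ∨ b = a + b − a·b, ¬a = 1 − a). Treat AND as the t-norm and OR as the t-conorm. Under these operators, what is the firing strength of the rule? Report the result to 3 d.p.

0.689

firing strength: short=0.82, many=0.84; AND[a·b] → w = 0.6888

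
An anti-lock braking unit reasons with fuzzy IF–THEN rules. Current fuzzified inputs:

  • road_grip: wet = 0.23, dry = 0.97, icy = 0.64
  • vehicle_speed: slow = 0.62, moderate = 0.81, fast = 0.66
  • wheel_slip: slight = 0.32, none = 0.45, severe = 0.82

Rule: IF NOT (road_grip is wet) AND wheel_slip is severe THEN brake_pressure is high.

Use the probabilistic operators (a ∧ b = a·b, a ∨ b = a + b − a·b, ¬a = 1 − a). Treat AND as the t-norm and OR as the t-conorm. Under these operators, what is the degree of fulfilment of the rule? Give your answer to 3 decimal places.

0.631

firing strength: ¬wet=1−0.23=0.77, severe=0.82; AND[a·b] → w = 0.6314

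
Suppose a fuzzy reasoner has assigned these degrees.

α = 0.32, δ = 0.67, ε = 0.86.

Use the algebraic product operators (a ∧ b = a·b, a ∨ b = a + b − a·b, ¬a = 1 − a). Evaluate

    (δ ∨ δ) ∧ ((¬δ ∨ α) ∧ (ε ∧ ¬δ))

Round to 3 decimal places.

δ ∨ δ = a + b − a·b on (0.6700, 0.6700) = 0.8911
¬δ = 1 − 0.6700 = 0.3300
¬δ ∨ α = a + b − a·b on (0.3300, 0.3200) = 0.5444
¬δ = 1 − 0.6700 = 0.3300
ε ∧ ¬δ = a·b on (0.8600, 0.3300) = 0.2838
(¬δ ∨ α) ∧ (ε ∧ ¬δ) = a·b on (0.5444, 0.2838) = 0.1545
(δ ∨ δ) ∧ ((¬δ ∨ α) ∧ (ε ∧ ¬δ)) = a·b on (0.8911, 0.1545) = 0.1377

0.138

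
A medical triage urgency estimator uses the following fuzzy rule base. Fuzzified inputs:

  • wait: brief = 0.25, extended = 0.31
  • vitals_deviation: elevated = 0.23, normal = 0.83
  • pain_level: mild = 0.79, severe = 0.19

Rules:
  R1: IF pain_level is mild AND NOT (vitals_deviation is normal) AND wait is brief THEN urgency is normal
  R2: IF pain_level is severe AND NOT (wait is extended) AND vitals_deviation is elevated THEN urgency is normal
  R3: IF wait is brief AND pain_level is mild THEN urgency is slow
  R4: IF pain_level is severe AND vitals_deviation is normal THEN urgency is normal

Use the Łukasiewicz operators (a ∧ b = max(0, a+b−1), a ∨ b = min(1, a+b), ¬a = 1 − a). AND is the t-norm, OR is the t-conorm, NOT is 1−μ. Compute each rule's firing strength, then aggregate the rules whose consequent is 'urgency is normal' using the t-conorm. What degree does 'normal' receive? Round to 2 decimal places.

R1: mild=0.79, ¬normal=1−0.83=0.17, brief=0.25; AND[max(0, a+b−1)] → w = 0.00
R2: severe=0.19, ¬extended=1−0.31=0.69, elevated=0.23; AND[max(0, a+b−1)] → w = 0.00
R3: brief=0.25, mild=0.79; AND[max(0, a+b−1)] → w = 0.04
R4: severe=0.19, normal=0.83; AND[max(0, a+b−1)] → w = 0.02
Rules with consequent 'normal': {R1, R2, R4} → strengths 0.00, 0.00, 0.02
Aggregate via t-conorm [min(1, a+b)]: 0.02

0.02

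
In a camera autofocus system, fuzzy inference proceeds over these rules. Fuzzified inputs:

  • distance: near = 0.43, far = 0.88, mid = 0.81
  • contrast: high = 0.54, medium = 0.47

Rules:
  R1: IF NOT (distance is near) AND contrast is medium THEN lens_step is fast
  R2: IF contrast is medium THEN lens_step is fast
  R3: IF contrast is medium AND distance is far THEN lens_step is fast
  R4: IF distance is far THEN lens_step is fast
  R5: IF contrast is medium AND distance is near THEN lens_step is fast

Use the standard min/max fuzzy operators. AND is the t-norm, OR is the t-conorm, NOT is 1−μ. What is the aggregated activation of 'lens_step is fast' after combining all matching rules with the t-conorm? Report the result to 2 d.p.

0.88

R1: ¬near=1−0.43=0.57, medium=0.47; AND[min(a, b)] → w = 0.47
R2: medium=0.47 → w = 0.47
R3: medium=0.47, far=0.88; AND[min(a, b)] → w = 0.47
R4: far=0.88 → w = 0.88
R5: medium=0.47, near=0.43; AND[min(a, b)] → w = 0.43
Rules with consequent 'fast': {R1, R2, R3, R4, R5} → strengths 0.47, 0.47, 0.47, 0.88, 0.43
Aggregate via t-conorm [max(a, b)]: 0.88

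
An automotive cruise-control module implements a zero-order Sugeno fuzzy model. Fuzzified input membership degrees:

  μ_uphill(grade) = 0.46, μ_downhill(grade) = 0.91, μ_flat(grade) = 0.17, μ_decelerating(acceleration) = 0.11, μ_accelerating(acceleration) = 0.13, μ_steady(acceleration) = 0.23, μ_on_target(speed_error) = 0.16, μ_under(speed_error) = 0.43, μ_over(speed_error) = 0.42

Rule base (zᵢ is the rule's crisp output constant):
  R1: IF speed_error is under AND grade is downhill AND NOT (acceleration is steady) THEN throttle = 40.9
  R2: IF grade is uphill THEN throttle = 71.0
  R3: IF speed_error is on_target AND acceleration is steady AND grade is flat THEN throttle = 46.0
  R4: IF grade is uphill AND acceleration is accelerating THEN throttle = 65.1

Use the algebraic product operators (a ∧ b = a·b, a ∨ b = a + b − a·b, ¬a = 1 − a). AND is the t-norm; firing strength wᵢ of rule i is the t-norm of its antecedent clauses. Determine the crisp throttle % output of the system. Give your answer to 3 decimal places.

R1 (z=40.9): under=0.43, downhill=0.91, ¬steady=1−0.23=0.77; AND[a·b] → w = 0.3013
R2 (z=71.0): uphill=0.46 → w = 0.4600
R3 (z=46.0): on_target=0.16, steady=0.23, flat=0.17; AND[a·b] → w = 0.0063
R4 (z=65.1): uphill=0.46, accelerating=0.13; AND[a·b] → w = 0.0598
Weighted average = (0.3013·40.9 + 0.4600·71.0 + 0.0063·46.0 + 0.0598·65.1) / (0.3013 + 0.4600 + 0.0063 + 0.0598)
  = 49.1640 / 0.8274 = 59.423

59.423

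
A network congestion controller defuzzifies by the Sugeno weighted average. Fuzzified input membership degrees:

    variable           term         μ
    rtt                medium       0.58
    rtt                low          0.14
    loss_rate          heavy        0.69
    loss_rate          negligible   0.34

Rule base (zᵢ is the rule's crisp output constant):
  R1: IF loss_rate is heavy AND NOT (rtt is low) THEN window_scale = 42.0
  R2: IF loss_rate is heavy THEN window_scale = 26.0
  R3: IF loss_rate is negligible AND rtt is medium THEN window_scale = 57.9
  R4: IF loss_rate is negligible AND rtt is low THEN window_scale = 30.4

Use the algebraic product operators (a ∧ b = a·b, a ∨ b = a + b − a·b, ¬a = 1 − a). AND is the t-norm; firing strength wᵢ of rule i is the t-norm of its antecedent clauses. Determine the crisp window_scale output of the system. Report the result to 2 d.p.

R1 (z=42.0): heavy=0.69, ¬low=1−0.14=0.86; AND[a·b] → w = 0.5934
R2 (z=26.0): heavy=0.69 → w = 0.6900
R3 (z=57.9): negligible=0.34, medium=0.58; AND[a·b] → w = 0.1972
R4 (z=30.4): negligible=0.34, low=0.14; AND[a·b] → w = 0.0476
Weighted average = (0.5934·42.0 + 0.6900·26.0 + 0.1972·57.9 + 0.0476·30.4) / (0.5934 + 0.6900 + 0.1972 + 0.0476)
  = 55.7277 / 1.5282 = 36.47

36.47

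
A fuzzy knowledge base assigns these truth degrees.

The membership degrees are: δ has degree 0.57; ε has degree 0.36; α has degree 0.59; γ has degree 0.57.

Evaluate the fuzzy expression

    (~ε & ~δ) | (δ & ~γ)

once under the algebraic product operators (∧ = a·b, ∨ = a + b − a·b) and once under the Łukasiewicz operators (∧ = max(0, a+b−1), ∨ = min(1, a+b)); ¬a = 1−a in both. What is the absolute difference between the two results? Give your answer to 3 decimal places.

Under algebraic product:
  ~ε = 1 − 0.3600 = 0.6400
  ~δ = 1 − 0.5700 = 0.4300
  ~ε & ~δ = a·b on (0.6400, 0.4300) = 0.2752
  ~γ = 1 − 0.5700 = 0.4300
  δ & ~γ = a·b on (0.5700, 0.4300) = 0.2451
  (~ε & ~δ) | (δ & ~γ) = a + b − a·b on (0.2752, 0.2451) = 0.4528
  → value = 0.4528
Under Łukasiewicz:
  ~ε = 1 − 0.36 = 0.64
  ~δ = 1 − 0.57 = 0.43
  ~ε & ~δ = max(0, a+b−1) on (0.64, 0.43) = 0.07
  ~γ = 1 − 0.57 = 0.43
  δ & ~γ = max(0, a+b−1) on (0.57, 0.43) = 0.00
  (~ε & ~δ) | (δ & ~γ) = min(1, a+b) on (0.07, 0.00) = 0.07
  → value = 0.0700
|0.4528 − 0.0700| = 0.383

0.383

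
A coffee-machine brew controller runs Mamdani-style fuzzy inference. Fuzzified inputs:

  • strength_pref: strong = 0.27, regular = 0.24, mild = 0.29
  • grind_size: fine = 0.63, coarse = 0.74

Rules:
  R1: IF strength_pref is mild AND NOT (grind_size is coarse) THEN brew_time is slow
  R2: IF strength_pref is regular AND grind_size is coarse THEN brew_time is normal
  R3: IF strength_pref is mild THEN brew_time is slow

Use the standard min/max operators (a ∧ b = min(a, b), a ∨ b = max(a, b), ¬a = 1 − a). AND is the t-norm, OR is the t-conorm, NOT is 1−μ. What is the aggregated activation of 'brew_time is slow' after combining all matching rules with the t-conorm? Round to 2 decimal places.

R1: mild=0.29, ¬coarse=1−0.74=0.26; AND[min(a, b)] → w = 0.26
R2: regular=0.24, coarse=0.74; AND[min(a, b)] → w = 0.24
R3: mild=0.29 → w = 0.29
Rules with consequent 'slow': {R1, R3} → strengths 0.26, 0.29
Aggregate via t-conorm [max(a, b)]: 0.29

0.29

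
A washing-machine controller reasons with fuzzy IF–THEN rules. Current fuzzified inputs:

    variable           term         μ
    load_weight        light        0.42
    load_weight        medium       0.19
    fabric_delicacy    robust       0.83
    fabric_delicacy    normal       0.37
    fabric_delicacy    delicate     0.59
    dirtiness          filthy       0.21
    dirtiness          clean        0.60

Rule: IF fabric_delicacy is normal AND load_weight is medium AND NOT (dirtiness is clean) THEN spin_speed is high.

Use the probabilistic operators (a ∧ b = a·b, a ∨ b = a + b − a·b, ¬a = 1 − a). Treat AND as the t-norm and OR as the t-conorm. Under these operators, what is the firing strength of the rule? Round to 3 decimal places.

0.028

firing strength: normal=0.37, medium=0.19, ¬clean=1−0.60=0.40; AND[a·b] → w = 0.0281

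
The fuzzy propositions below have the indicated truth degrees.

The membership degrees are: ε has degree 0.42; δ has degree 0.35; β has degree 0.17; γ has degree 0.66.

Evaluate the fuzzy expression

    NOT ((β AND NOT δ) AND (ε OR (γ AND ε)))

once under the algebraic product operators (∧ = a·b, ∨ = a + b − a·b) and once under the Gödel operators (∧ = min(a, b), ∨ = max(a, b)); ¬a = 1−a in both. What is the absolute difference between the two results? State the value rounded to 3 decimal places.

Under algebraic product:
  NOT δ = 1 − 0.3500 = 0.6500
  β AND NOT δ = a·b on (0.1700, 0.6500) = 0.1105
  γ AND ε = a·b on (0.6600, 0.4200) = 0.2772
  ε OR (γ AND ε) = a + b − a·b on (0.4200, 0.2772) = 0.5808
  (β AND NOT δ) AND (ε OR (γ AND ε)) = a·b on (0.1105, 0.5808) = 0.0642
  NOT ((β AND NOT δ) AND (ε OR (γ AND ε))) = 1 − 0.0642 = 0.9358
  → value = 0.9358
Under Gödel:
  NOT δ = 1 − 0.35 = 0.65
  β AND NOT δ = min(a, b) on (0.17, 0.65) = 0.17
  γ AND ε = min(a, b) on (0.66, 0.42) = 0.42
  ε OR (γ AND ε) = max(a, b) on (0.42, 0.42) = 0.42
  (β AND NOT δ) AND (ε OR (γ AND ε)) = min(a, b) on (0.17, 0.42) = 0.17
  NOT ((β AND NOT δ) AND (ε OR (γ AND ε))) = 1 − 0.17 = 0.83
  → value = 0.8300
|0.9358 − 0.8300| = 0.106

0.106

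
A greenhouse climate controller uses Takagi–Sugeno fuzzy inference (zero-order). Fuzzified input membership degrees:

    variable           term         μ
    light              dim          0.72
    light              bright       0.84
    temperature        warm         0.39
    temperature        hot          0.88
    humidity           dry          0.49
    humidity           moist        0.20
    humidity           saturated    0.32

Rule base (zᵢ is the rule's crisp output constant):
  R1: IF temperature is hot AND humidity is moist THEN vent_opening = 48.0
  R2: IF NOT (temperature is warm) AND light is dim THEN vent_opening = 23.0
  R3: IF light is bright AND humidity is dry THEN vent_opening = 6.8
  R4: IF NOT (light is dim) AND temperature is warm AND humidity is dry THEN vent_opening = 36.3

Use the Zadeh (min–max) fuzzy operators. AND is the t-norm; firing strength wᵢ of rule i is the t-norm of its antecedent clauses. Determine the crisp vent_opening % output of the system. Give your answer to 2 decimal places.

23.50

R1 (z=48.0): hot=0.88, moist=0.20; AND[min(a, b)] → w = 0.20
R2 (z=23.0): ¬warm=1−0.39=0.61, dim=0.72; AND[min(a, b)] → w = 0.61
R3 (z=6.8): bright=0.84, dry=0.49; AND[min(a, b)] → w = 0.49
R4 (z=36.3): ¬dim=1−0.72=0.28, warm=0.39, dry=0.49; AND[min(a, b)] → w = 0.28
Weighted average = (0.20·48.0 + 0.61·23.0 + 0.49·6.8 + 0.28·36.3) / (0.20 + 0.61 + 0.49 + 0.28)
  = 37.1260 / 1.5800 = 23.50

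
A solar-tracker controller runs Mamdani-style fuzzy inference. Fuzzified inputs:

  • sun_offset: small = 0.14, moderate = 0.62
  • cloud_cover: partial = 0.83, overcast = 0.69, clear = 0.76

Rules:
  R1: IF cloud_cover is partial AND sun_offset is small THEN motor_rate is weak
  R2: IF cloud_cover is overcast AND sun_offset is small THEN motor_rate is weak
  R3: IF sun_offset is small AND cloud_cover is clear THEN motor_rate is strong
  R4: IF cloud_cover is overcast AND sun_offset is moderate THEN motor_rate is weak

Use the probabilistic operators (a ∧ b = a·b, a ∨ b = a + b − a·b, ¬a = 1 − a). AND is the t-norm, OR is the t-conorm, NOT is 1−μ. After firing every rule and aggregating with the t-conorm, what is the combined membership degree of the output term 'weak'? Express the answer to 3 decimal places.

R1: partial=0.83, small=0.14; AND[a·b] → w = 0.1162
R2: overcast=0.69, small=0.14; AND[a·b] → w = 0.0966
R3: small=0.14, clear=0.76; AND[a·b] → w = 0.1064
R4: overcast=0.69, moderate=0.62; AND[a·b] → w = 0.4278
Rules with consequent 'weak': {R1, R2, R4} → strengths 0.1162, 0.0966, 0.4278
Aggregate via t-conorm [a + b − a·b]: 0.5431

0.543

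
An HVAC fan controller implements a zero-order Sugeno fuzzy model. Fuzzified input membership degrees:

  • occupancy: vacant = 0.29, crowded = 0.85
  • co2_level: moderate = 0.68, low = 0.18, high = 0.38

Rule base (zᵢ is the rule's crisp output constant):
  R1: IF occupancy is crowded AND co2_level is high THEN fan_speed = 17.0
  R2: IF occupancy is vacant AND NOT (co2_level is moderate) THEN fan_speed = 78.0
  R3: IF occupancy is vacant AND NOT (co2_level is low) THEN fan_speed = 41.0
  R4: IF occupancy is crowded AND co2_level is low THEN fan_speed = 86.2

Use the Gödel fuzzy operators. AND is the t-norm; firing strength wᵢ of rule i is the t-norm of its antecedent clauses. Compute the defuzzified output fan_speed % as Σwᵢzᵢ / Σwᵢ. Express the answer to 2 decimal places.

49.55

R1 (z=17.0): crowded=0.85, high=0.38; AND[min(a, b)] → w = 0.38
R2 (z=78.0): vacant=0.29, ¬moderate=1−0.68=0.32; AND[min(a, b)] → w = 0.29
R3 (z=41.0): vacant=0.29, ¬low=1−0.18=0.82; AND[min(a, b)] → w = 0.29
R4 (z=86.2): crowded=0.85, low=0.18; AND[min(a, b)] → w = 0.18
Weighted average = (0.38·17.0 + 0.29·78.0 + 0.29·41.0 + 0.18·86.2) / (0.38 + 0.29 + 0.29 + 0.18)
  = 56.4860 / 1.1400 = 49.55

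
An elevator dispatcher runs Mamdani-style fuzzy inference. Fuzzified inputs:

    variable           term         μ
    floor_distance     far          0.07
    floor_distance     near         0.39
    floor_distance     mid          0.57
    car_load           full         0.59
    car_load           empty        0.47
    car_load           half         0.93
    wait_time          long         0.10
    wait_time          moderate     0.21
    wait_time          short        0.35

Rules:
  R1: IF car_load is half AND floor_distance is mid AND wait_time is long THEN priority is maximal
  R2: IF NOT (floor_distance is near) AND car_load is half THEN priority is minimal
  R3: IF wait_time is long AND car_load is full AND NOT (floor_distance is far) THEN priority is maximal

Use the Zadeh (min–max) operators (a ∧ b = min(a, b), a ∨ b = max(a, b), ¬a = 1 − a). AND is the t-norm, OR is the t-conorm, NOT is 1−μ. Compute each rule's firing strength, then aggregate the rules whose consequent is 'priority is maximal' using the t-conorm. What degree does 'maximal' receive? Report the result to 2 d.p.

R1: half=0.93, mid=0.57, long=0.10; AND[min(a, b)] → w = 0.10
R2: ¬near=1−0.39=0.61, half=0.93; AND[min(a, b)] → w = 0.61
R3: long=0.10, full=0.59, ¬far=1−0.07=0.93; AND[min(a, b)] → w = 0.10
Rules with consequent 'maximal': {R1, R3} → strengths 0.10, 0.10
Aggregate via t-conorm [max(a, b)]: 0.10

0.10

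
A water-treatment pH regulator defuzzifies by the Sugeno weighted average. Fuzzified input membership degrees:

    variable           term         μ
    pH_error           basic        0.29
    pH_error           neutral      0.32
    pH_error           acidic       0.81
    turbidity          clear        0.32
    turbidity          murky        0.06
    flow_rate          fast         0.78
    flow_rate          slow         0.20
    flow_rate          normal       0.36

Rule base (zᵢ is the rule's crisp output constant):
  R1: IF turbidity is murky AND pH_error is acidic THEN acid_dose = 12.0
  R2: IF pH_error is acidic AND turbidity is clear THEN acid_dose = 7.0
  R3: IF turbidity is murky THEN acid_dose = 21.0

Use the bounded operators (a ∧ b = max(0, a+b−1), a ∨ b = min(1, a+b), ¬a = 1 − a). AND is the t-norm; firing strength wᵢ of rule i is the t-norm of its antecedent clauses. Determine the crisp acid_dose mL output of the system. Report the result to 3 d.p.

R1 (z=12.0): murky=0.06, acidic=0.81; AND[max(0, a+b−1)] → w = 0.00
R2 (z=7.0): acidic=0.81, clear=0.32; AND[max(0, a+b−1)] → w = 0.13
R3 (z=21.0): murky=0.06 → w = 0.06
Weighted average = (0.00·12.0 + 0.13·7.0 + 0.06·21.0) / (0.00 + 0.13 + 0.06)
  = 2.1700 / 0.1900 = 11.421

11.421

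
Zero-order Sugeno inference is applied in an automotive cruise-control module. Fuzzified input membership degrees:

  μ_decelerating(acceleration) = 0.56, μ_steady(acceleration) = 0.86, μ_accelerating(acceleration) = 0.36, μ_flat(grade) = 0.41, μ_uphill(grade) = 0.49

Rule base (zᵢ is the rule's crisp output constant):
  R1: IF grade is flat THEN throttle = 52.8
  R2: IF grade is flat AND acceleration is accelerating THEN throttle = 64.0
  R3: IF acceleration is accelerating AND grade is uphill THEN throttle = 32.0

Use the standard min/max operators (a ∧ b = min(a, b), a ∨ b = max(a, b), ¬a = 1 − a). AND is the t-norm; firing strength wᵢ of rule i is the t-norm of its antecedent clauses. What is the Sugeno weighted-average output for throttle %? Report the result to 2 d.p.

49.74

R1 (z=52.8): flat=0.41 → w = 0.41
R2 (z=64.0): flat=0.41, accelerating=0.36; AND[min(a, b)] → w = 0.36
R3 (z=32.0): accelerating=0.36, uphill=0.49; AND[min(a, b)] → w = 0.36
Weighted average = (0.41·52.8 + 0.36·64.0 + 0.36·32.0) / (0.41 + 0.36 + 0.36)
  = 56.2080 / 1.1300 = 49.74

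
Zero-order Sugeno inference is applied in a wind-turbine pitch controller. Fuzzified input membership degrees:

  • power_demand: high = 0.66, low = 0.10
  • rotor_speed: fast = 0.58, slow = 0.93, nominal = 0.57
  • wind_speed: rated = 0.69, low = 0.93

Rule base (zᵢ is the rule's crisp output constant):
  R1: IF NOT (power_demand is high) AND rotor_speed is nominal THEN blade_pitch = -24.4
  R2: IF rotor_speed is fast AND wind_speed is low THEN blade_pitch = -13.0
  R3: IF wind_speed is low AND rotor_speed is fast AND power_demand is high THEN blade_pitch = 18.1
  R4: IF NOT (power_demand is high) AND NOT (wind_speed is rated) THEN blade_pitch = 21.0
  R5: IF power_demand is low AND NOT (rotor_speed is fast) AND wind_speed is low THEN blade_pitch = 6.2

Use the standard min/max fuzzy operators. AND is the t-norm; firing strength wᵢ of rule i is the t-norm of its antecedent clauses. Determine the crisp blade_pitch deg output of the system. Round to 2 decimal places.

R1 (z=-24.4): ¬high=1−0.66=0.34, nominal=0.57; AND[min(a, b)] → w = 0.34
R2 (z=-13.0): fast=0.58, low=0.93; AND[min(a, b)] → w = 0.58
R3 (z=18.1): low=0.93, fast=0.58, high=0.66; AND[min(a, b)] → w = 0.58
R4 (z=21.0): ¬high=1−0.66=0.34, ¬rated=1−0.69=0.31; AND[min(a, b)] → w = 0.31
R5 (z=6.2): low=0.10, ¬fast=1−0.58=0.42, low=0.93; AND[min(a, b)] → w = 0.10
Weighted average = (0.34·-24.4 + 0.58·-13.0 + 0.58·18.1 + 0.31·21.0 + 0.10·6.2) / (0.34 + 0.58 + 0.58 + 0.31 + 0.10)
  = 1.7920 / 1.9100 = 0.94

0.94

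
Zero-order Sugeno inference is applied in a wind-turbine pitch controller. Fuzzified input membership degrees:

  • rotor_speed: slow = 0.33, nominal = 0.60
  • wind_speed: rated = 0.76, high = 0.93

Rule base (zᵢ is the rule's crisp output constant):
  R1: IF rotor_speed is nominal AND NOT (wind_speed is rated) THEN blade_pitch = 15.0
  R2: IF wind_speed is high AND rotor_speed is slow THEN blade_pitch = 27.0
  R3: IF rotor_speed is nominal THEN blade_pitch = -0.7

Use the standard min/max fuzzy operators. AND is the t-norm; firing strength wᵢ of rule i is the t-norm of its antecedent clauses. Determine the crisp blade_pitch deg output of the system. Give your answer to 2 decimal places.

R1 (z=15.0): nominal=0.60, ¬rated=1−0.76=0.24; AND[min(a, b)] → w = 0.24
R2 (z=27.0): high=0.93, slow=0.33; AND[min(a, b)] → w = 0.33
R3 (z=-0.7): nominal=0.60 → w = 0.60
Weighted average = (0.24·15.0 + 0.33·27.0 + 0.60·-0.7) / (0.24 + 0.33 + 0.60)
  = 12.0900 / 1.1700 = 10.33

10.33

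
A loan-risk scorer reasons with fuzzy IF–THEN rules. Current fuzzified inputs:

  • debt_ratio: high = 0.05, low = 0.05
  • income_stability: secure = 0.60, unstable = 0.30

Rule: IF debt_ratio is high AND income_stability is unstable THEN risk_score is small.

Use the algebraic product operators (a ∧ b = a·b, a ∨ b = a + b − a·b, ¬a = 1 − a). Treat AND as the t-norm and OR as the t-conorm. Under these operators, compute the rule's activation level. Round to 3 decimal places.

0.015

firing strength: high=0.05, unstable=0.30; AND[a·b] → w = 0.0150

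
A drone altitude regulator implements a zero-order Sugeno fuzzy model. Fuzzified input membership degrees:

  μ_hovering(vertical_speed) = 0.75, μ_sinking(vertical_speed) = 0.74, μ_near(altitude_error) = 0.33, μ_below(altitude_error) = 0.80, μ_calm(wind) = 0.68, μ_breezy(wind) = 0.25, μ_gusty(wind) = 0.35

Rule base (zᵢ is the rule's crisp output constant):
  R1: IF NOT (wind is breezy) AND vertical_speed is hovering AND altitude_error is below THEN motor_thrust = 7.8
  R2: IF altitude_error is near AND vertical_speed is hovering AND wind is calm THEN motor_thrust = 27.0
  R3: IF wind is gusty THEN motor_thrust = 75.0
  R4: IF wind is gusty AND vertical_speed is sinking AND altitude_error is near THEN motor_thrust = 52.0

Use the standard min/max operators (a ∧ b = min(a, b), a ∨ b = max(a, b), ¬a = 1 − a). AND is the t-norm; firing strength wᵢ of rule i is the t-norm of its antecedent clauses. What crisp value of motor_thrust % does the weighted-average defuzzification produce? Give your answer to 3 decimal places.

33.051

R1 (z=7.8): ¬breezy=1−0.25=0.75, hovering=0.75, below=0.80; AND[min(a, b)] → w = 0.75
R2 (z=27.0): near=0.33, hovering=0.75, calm=0.68; AND[min(a, b)] → w = 0.33
R3 (z=75.0): gusty=0.35 → w = 0.35
R4 (z=52.0): gusty=0.35, sinking=0.74, near=0.33; AND[min(a, b)] → w = 0.33
Weighted average = (0.75·7.8 + 0.33·27.0 + 0.35·75.0 + 0.33·52.0) / (0.75 + 0.33 + 0.35 + 0.33)
  = 58.1700 / 1.7600 = 33.051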